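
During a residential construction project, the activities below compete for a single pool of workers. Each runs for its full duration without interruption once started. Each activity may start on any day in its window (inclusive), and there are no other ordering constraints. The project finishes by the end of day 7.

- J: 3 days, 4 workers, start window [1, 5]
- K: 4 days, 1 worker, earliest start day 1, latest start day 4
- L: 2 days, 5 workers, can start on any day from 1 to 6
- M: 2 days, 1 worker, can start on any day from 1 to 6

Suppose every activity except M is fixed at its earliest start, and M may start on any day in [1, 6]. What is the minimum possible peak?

10

M@1: d1:11  d2:11  d3:5  d4:1  d5:0  d6:0  d7:0 → peak 11
M@2: d1:10  d2:11  d3:6  d4:1  d5:0  d6:0  d7:0 → peak 11
M@3: d1:10  d2:10  d3:6  d4:2  d5:0  d6:0  d7:0 → peak 10
M@4: d1:10  d2:10  d3:5  d4:2  d5:1  d6:0  d7:0 → peak 10
M@5: d1:10  d2:10  d3:5  d4:1  d5:1  d6:1  d7:0 → peak 10
M@6: d1:10  d2:10  d3:5  d4:1  d5:0  d6:1  d7:1 → peak 10
Best is M@3, peak 10.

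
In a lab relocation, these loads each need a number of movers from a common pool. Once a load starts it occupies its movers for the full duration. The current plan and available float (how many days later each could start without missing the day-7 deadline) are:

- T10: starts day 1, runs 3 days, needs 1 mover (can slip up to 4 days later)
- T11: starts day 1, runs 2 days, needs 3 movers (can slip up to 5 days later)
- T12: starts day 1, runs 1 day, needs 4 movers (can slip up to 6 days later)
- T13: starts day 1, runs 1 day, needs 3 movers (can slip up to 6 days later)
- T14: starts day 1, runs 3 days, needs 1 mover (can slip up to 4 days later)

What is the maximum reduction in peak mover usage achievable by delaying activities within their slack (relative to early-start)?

8

Early-start peak: d1:12  d2:5  d3:2  d4:0  d5:0  d6:0  d7:0 ⇒ 12.
Leveled (T10@1, T11@1, T12@4, T13@3, T14@5): d1:4  d2:4  d3:4  d4:4  d5:1  d6:1  d7:1 ⇒ 4.
Reduction 12 − 4 = 8.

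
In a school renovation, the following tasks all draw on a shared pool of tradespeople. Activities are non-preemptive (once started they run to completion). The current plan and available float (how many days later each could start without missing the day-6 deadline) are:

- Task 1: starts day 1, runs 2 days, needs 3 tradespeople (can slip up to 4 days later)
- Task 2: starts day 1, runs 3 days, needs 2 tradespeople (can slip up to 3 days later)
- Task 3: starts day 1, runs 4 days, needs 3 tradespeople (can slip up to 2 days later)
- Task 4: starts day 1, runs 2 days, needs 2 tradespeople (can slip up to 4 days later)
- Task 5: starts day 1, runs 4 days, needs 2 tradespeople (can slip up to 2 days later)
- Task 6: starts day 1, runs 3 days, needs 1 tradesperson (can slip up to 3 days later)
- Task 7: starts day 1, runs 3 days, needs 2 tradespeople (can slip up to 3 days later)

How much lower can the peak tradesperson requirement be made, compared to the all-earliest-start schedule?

7

Early-start peak: d1:15  d2:15  d3:10  d4:5  d5:0  d6:0 ⇒ 15.
Leveled (Task 1@1, Task 2@1, Task 3@1, Task 4@5, Task 5@3, Task 6@3, Task 7@4): d1:8  d2:8  d3:8  d4:8  d5:7  d6:6 ⇒ 8.
Reduction 15 − 8 = 7.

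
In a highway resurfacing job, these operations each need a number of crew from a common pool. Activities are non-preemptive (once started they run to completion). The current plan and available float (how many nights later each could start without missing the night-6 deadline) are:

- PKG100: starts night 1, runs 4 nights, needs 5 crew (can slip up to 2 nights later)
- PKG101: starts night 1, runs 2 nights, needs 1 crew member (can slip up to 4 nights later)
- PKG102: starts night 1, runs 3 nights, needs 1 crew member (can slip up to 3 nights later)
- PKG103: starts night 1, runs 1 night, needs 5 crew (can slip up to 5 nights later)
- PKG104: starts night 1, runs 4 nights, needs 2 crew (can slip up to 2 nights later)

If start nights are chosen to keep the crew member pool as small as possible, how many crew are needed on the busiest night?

Early-start (PKG100@1, PKG101@1, PKG102@1, PKG103@1, PKG104@1) gives peak 14: n1:14  n2:9  n3:8  n4:7  n5:0  n6:0.
Shift PKG103→5, PKG104→3.
Schedule PKG100@1, PKG101@1, PKG102@1, PKG103@5, PKG104@3: n1:7  n2:7  n3:8  n4:7  n5:7  n6:2 — peak 8.

8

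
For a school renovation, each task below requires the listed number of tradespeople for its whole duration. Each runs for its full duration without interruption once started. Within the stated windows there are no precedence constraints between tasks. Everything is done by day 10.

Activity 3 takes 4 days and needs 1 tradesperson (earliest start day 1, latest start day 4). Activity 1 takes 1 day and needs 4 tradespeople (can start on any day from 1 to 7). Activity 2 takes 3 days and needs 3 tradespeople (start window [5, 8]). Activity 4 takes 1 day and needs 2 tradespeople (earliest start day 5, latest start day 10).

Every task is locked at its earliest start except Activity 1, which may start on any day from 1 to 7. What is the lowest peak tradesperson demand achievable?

Activity 1@1: d1:5  d2:1  d3:1  d4:1  d5:5  d6:3  d7:3  d8:0  d9:0  d10:0 → peak 5
Activity 1@2: d1:1  d2:5  d3:1  d4:1  d5:5  d6:3  d7:3  d8:0  d9:0  d10:0 → peak 5
Activity 1@3: d1:1  d2:1  d3:5  d4:1  d5:5  d6:3  d7:3  d8:0  d9:0  d10:0 → peak 5
Activity 1@4: d1:1  d2:1  d3:1  d4:5  d5:5  d6:3  d7:3  d8:0  d9:0  d10:0 → peak 5
Activity 1@5: d1:1  d2:1  d3:1  d4:1  d5:9  d6:3  d7:3  d8:0  d9:0  d10:0 → peak 9
Activity 1@6: d1:1  d2:1  d3:1  d4:1  d5:5  d6:7  d7:3  d8:0  d9:0  d10:0 → peak 7
Activity 1@7: d1:1  d2:1  d3:1  d4:1  d5:5  d6:3  d7:7  d8:0  d9:0  d10:0 → peak 7
Best is Activity 1@1, peak 5.

5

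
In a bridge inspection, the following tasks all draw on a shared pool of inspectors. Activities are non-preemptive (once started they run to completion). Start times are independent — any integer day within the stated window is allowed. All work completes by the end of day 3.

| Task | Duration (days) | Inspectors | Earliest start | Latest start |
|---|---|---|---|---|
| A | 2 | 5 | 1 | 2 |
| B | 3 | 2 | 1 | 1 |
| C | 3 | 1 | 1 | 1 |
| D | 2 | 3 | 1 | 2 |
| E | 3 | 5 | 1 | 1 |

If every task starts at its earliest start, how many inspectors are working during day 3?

At early start, day 3 has: B, C, E.
Demand: 2 + 1 + 5 = 8.

8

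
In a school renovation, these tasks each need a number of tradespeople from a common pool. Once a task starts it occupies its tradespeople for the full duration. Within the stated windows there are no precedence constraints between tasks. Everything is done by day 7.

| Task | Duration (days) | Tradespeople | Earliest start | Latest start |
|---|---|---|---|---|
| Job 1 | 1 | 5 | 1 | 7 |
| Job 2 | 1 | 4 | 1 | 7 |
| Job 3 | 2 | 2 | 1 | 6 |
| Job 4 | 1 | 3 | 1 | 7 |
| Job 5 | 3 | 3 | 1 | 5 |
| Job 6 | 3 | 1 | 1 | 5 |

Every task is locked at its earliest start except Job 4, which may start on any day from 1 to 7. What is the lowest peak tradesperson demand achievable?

15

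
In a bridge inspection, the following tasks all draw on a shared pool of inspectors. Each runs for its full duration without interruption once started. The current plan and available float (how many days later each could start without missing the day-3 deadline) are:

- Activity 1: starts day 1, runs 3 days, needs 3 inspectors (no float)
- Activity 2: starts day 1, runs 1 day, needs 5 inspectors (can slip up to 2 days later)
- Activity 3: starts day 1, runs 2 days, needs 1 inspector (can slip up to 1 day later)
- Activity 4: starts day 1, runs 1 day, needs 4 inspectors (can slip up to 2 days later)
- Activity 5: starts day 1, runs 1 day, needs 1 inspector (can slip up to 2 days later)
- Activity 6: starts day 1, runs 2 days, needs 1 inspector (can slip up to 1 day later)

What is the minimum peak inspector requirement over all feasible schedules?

Early-start (Activity 1@1, Activity 2@1, Activity 3@1, Activity 4@1, Activity 5@1, Activity 6@1) gives peak 15: d1:15  d2:5  d3:3.
Shift Activity 4→2, Activity 5→3, Activity 6→2.
Schedule Activity 1@1, Activity 2@1, Activity 3@1, Activity 4@2, Activity 5@3, Activity 6@2: d1:9  d2:9  d3:5 — peak 9.

9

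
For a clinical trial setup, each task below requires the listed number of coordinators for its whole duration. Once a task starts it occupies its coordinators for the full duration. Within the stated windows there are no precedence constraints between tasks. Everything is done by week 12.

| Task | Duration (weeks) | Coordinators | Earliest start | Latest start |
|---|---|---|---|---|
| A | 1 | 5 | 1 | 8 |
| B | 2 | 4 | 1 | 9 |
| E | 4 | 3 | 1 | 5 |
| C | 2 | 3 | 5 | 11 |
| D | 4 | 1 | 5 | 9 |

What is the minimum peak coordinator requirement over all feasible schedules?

5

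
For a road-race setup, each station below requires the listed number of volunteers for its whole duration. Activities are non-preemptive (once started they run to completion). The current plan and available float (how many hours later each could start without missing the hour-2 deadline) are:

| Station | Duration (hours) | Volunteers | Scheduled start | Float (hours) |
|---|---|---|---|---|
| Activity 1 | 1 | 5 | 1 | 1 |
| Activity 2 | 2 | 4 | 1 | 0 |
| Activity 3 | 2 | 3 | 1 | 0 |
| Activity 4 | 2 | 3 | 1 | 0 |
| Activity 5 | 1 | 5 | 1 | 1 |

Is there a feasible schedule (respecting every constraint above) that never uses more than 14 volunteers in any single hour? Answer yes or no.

Total volunteer-hours = 30; over 2 hours the average is 30/2 > 14, so some hour must exceed 14.

no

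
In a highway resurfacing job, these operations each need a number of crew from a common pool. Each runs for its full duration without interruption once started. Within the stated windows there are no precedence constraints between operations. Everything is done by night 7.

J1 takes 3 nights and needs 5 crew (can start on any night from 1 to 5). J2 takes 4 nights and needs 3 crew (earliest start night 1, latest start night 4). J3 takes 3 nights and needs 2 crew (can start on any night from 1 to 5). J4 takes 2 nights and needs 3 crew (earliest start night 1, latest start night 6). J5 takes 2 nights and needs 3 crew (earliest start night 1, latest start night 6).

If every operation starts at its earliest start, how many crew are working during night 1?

16

At early start, night 1 has: J1, J2, J3, J4, J5.
Demand: 5 + 3 + 2 + 3 + 3 = 16.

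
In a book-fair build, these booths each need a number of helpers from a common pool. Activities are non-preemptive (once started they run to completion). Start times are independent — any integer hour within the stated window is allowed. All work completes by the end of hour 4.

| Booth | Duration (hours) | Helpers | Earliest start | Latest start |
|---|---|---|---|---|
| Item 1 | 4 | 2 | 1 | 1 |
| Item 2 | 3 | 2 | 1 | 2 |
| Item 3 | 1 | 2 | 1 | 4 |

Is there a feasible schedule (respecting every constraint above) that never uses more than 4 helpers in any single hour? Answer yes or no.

Schedule Item 1@1, Item 2@1, Item 3@4: h1:4  h2:4  h3:4  h4:4 — peak 4 ≤ 4.

yes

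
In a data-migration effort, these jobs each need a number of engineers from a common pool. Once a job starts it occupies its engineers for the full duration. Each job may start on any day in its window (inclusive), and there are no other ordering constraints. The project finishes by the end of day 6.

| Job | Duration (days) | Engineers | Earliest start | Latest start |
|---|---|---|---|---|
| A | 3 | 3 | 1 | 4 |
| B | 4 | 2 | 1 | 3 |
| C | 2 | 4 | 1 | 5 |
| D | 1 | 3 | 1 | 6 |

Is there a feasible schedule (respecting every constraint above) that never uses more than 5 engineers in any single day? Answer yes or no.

Schedule A@1, B@1, C@5, D@4: d1:5  d2:5  d3:5  d4:5  d5:4  d6:4 — peak 5 ≤ 5.

yes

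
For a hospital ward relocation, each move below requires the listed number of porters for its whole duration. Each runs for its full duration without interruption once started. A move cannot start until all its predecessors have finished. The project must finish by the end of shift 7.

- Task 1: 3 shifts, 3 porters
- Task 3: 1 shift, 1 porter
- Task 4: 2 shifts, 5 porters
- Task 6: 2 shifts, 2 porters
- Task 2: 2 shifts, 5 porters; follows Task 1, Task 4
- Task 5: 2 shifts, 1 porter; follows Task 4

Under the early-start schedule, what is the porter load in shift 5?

At early start, shift 5 has: Task 2.
Demand: 5 = 5.

5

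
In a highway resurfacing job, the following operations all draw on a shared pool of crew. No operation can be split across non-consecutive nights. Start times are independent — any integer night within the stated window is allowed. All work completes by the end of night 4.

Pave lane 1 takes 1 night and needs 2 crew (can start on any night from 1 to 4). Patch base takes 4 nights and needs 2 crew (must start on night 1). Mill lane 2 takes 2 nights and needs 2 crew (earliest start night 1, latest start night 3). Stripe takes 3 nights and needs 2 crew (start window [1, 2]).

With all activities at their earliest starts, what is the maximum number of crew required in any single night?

8

Early-start schedule: Pave lane 1@1, Patch base@1, Mill lane 2@1, Stripe@1.
Load per night: night 1: 8, night 2: 6, night 3: 4, night 4: 2.
Peak is 8.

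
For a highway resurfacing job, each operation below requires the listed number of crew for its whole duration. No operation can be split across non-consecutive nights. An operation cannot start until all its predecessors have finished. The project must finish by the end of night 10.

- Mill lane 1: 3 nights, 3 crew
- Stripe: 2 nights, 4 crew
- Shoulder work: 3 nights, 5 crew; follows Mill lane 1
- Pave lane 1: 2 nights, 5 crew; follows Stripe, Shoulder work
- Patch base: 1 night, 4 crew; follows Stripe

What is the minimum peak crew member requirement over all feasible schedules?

Schedule Mill lane 1@1, Stripe@1, Shoulder work@4, Pave lane 1@7, Patch base@3: n1:7  n2:7  n3:7  n4:5  n5:5  n6:5  n7:5  n8:5  n9:0  n10:0 — peak 7.

7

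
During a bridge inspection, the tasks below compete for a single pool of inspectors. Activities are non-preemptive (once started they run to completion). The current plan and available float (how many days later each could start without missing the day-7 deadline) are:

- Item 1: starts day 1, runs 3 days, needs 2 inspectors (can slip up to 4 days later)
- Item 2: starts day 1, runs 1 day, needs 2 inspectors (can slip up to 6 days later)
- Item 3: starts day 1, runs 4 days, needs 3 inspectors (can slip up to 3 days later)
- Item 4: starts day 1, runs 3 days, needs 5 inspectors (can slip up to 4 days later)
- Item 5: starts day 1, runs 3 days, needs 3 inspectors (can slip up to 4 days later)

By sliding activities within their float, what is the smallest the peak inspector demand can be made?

Early-start (Item 1@1, Item 2@1, Item 3@1, Item 4@1, Item 5@1) gives peak 15: d1:15  d2:13  d3:13  d4:3  d5:0  d6:0  d7:0.
Shift Item 2→4, Item 3→4, Item 5→5.
Schedule Item 1@1, Item 2@4, Item 3@4, Item 4@1, Item 5@5: d1:7  d2:7  d3:7  d4:5  d5:6  d6:6  d7:6 — peak 7.
Total inspector-days = 44 over 7 days ⇒ peak ≥ ⌈44/7⌉ = 7, so 7 is optimal.

7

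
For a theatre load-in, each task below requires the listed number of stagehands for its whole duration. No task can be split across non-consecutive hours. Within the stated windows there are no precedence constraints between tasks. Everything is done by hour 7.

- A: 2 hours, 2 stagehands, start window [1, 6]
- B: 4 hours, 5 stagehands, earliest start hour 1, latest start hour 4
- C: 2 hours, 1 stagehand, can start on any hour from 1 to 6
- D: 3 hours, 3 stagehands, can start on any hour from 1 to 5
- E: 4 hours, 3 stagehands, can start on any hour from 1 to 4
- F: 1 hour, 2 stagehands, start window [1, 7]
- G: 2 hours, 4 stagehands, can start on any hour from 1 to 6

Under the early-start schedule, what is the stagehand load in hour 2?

18

At early start, hour 2 has: A, B, C, D, E, G.
Demand: 2 + 5 + 1 + 3 + 3 + 4 = 18.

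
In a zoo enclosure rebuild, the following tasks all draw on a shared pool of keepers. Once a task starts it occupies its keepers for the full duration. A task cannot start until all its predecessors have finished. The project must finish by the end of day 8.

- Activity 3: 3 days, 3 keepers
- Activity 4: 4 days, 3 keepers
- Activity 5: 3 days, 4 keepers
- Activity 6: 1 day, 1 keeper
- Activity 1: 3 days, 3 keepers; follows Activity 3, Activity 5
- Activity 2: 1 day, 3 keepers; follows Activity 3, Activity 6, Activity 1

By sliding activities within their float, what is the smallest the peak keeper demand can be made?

7

Early-start (Activity 3@1, Activity 4@1, Activity 5@1, Activity 6@1, Activity 1@4, Activity 2@7) gives peak 11: d1:11  d2:10  d3:10  d4:6  d5:3  d6:3  d7:3  d8:0.
Shift Activity 4→4, Activity 6→4.
Schedule Activity 3@1, Activity 4@4, Activity 5@1, Activity 6@4, Activity 1@4, Activity 2@7: d1:7  d2:7  d3:7  d4:7  d5:6  d6:6  d7:6  d8:0 — peak 7.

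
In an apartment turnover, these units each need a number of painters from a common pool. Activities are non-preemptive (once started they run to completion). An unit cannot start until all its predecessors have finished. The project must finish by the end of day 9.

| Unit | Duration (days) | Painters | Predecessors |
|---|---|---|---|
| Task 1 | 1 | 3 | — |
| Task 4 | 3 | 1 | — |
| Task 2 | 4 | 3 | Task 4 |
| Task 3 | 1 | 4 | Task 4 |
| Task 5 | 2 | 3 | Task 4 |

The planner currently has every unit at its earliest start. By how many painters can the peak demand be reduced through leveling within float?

Early-start peak: d1:4  d2:1  d3:1  d4:10  d5:6  d6:3  d7:3  d8:0  d9:0 ⇒ 10.
Leveled (Task 1@1, Task 4@1, Task 2@4, Task 3@8, Task 5@4): d1:4  d2:1  d3:1  d4:6  d5:6  d6:3  d7:3  d8:4  d9:0 ⇒ 6.
Reduction 10 − 6 = 4.

4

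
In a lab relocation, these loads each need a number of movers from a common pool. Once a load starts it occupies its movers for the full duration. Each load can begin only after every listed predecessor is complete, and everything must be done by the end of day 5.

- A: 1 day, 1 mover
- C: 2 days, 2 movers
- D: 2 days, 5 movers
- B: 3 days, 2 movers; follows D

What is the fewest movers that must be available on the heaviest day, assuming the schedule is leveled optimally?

5

Early-start (A@1, C@1, D@1, B@3) gives peak 8: d1:8  d2:7  d3:2  d4:2  d5:2.
Shift A→3, C→3.
Schedule A@3, C@3, D@1, B@3: d1:5  d2:5  d3:5  d4:4  d5:2 — peak 5.
Total mover-days = 21 over 5 days ⇒ peak ≥ ⌈21/5⌉ = 5, so 5 is optimal.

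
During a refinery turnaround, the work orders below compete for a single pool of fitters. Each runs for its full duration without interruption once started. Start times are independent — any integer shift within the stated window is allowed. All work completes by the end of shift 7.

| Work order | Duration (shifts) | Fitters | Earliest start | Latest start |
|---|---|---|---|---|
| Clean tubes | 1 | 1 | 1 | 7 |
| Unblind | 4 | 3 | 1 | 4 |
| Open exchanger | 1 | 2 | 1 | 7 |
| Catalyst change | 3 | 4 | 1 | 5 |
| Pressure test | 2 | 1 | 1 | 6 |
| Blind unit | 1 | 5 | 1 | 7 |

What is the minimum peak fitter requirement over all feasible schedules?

7

Early-start (Clean tubes@1, Unblind@1, Open exchanger@1, Catalyst change@1, Pressure test@1, Blind unit@1) gives peak 16: s1:16  s2:8  s3:7  s4:3  s5:0  s6:0  s7:0.
Shift Catalyst change→2, Pressure test→5, Blind unit→5.
Schedule Clean tubes@1, Unblind@1, Open exchanger@1, Catalyst change@2, Pressure test@5, Blind unit@5: s1:6  s2:7  s3:7  s4:7  s5:6  s6:1  s7:0 — peak 7.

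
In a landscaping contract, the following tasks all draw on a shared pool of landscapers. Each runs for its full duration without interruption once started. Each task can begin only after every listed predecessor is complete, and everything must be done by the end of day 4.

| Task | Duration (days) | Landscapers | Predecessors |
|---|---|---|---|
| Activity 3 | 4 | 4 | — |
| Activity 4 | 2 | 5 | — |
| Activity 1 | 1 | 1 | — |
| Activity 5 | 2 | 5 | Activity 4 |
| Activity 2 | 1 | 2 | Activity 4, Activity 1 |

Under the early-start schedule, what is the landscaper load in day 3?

At early start, day 3 has: Activity 3, Activity 5, Activity 2.
Demand: 4 + 5 + 2 = 11.

11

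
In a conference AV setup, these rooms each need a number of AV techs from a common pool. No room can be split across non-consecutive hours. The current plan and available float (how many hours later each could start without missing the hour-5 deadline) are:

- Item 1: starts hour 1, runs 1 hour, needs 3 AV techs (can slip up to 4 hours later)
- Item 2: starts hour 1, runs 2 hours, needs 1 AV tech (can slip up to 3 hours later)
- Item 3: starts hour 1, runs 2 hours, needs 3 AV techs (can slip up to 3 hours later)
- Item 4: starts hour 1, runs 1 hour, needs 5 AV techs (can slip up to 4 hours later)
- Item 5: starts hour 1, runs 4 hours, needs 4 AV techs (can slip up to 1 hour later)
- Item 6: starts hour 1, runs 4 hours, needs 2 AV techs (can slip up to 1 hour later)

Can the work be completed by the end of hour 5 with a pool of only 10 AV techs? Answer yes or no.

Schedule Item 1@1, Item 2@1, Item 3@3, Item 4@1, Item 5@2, Item 6@2: h1:9  h2:7  h3:9  h4:9  h5:6 — peak 9 ≤ 10.

yes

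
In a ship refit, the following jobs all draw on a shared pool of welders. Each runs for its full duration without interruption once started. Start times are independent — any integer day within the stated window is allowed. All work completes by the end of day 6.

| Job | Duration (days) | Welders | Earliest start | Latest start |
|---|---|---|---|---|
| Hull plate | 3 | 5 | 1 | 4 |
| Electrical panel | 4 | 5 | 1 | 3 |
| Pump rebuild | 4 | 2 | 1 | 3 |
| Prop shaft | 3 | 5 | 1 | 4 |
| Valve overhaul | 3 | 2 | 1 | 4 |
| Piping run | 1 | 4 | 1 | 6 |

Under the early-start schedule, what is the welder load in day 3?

19

At early start, day 3 has: Hull plate, Electrical panel, Pump rebuild, Prop shaft, Valve overhaul.
Demand: 5 + 5 + 2 + 5 + 2 = 19.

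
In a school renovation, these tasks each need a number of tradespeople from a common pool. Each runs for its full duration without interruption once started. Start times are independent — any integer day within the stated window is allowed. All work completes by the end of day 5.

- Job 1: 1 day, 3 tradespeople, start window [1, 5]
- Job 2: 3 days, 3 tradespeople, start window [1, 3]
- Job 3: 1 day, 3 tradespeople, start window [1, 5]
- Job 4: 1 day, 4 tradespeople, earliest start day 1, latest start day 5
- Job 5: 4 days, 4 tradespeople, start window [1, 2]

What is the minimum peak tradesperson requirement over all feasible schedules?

Early-start (Job 1@1, Job 2@1, Job 3@1, Job 4@1, Job 5@1) gives peak 17: d1:17  d2:7  d3:7  d4:4  d5:0.
Shift Job 2→2, Job 3→5, Job 5→2.
Schedule Job 1@1, Job 2@2, Job 3@5, Job 4@1, Job 5@2: d1:7  d2:7  d3:7  d4:7  d5:7 — peak 7.
Total tradesperson-days = 35 over 5 days ⇒ peak ≥ ⌈35/5⌉ = 7, so 7 is optimal.

7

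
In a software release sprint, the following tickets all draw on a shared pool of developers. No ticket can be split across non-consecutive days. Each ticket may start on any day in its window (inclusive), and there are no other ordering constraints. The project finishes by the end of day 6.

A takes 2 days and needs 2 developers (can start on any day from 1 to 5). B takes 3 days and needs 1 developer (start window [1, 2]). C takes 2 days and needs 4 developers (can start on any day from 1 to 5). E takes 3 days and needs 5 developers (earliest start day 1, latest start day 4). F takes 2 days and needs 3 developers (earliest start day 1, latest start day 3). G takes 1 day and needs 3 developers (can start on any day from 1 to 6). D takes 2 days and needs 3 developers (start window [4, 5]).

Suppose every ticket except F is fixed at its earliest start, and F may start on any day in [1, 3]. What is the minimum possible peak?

F@1: d1:18  d2:15  d3:6  d4:3  d5:3  d6:0 → peak 18
F@2: d1:15  d2:15  d3:9  d4:3  d5:3  d6:0 → peak 15
F@3: d1:15  d2:12  d3:9  d4:6  d5:3  d6:0 → peak 15
Best is F@2, peak 15.

15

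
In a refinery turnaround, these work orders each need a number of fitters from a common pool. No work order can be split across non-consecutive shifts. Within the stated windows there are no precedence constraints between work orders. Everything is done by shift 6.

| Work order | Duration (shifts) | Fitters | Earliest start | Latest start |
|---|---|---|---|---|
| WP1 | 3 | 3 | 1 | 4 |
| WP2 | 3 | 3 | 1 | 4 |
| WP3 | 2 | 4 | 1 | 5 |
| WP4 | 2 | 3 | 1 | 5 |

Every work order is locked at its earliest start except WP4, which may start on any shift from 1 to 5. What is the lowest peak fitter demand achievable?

10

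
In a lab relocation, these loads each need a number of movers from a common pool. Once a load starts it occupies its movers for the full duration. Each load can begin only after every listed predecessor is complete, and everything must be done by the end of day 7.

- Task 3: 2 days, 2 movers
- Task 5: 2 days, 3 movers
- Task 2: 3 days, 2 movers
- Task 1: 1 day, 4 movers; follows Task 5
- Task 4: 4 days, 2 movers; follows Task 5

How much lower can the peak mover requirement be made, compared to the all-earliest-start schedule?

Early-start peak: d1:7  d2:7  d3:8  d4:2  d5:2  d6:2  d7:0 ⇒ 8.
Leveled (Task 3@1, Task 5@1, Task 2@3, Task 1@7, Task 4@3): d1:5  d2:5  d3:4  d4:4  d5:4  d6:2  d7:4 ⇒ 5.
Reduction 8 − 5 = 3.

3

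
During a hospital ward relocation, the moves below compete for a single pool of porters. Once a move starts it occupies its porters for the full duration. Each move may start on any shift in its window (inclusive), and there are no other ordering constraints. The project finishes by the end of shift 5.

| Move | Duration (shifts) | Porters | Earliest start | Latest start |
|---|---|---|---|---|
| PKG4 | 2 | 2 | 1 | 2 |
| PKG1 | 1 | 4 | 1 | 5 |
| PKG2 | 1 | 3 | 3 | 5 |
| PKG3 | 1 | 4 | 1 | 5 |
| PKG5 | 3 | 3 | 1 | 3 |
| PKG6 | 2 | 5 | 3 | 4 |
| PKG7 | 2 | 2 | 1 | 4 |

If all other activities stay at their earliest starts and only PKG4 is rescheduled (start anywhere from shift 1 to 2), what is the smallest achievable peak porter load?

PKG4@1: s1:15  s2:7  s3:11  s4:5  s5:0 → peak 15
PKG4@2: s1:13  s2:7  s3:13  s4:5  s5:0 → peak 13
Best is PKG4@2, peak 13.

13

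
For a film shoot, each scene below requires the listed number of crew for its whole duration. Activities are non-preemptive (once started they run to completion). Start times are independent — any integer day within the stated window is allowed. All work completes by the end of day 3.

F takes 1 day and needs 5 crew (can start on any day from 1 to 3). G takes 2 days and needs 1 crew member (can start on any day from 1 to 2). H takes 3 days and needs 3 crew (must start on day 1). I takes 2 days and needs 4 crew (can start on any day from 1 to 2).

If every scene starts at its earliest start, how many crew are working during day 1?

13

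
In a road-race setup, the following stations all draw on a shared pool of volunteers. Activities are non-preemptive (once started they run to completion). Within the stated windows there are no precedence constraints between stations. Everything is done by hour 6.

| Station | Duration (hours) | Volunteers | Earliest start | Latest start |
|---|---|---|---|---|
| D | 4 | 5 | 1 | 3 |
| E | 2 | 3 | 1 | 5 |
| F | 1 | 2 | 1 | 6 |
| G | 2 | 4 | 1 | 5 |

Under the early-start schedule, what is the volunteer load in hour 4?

5

At early start, hour 4 has: D.
Demand: 5 = 5.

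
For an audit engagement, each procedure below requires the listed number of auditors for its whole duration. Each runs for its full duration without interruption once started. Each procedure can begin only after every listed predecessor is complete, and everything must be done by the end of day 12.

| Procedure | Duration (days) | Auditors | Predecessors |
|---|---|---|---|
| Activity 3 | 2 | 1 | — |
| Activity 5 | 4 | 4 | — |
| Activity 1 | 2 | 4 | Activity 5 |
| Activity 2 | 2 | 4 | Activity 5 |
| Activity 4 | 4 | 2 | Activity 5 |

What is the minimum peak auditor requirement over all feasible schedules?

4

Early-start (Activity 3@1, Activity 5@1, Activity 1@5, Activity 2@5, Activity 4@5) gives peak 10: d1:5  d2:5  d3:4  d4:4  d5:10  d6:10  d7:2  d8:2  d9:0  d10:0  d11:0  d12:0.
Shift Activity 3→5, Activity 1→9, Activity 2→11.
Schedule Activity 3@5, Activity 5@1, Activity 1@9, Activity 2@11, Activity 4@5: d1:4  d2:4  d3:4  d4:4  d5:3  d6:3  d7:2  d8:2  d9:4  d10:4  d11:4  d12:4 — peak 4.
Total auditor-days = 42 over 12 days ⇒ peak ≥ ⌈42/12⌉ = 4, so 4 is optimal.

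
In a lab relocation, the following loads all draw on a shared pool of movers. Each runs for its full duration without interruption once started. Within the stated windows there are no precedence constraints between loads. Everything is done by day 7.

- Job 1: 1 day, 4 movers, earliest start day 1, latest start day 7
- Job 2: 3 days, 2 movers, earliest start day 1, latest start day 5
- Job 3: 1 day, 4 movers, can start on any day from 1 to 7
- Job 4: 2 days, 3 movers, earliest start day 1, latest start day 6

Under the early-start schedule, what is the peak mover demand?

Early-start schedule: Job 1@1, Job 2@1, Job 3@1, Job 4@1.
Load per day: day 1: 13, day 2: 5, day 3: 2, day 4: 0, day 5: 0, day 6: 0, day 7: 0.
Peak is 13.

13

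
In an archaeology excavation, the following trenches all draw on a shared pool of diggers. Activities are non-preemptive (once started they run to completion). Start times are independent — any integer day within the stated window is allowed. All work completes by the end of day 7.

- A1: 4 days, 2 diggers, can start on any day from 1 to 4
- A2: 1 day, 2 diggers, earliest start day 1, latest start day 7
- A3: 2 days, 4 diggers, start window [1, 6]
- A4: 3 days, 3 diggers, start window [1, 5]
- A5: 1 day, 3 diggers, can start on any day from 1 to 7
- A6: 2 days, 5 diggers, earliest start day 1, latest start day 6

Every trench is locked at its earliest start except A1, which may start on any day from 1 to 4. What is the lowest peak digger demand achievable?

A1@1: d1:19  d2:14  d3:5  d4:2  d5:0  d6:0  d7:0 → peak 19
A1@2: d1:17  d2:14  d3:5  d4:2  d5:2  d6:0  d7:0 → peak 17
A1@3: d1:17  d2:12  d3:5  d4:2  d5:2  d6:2  d7:0 → peak 17
A1@4: d1:17  d2:12  d3:3  d4:2  d5:2  d6:2  d7:2 → peak 17
Best is A1@2, peak 17.

17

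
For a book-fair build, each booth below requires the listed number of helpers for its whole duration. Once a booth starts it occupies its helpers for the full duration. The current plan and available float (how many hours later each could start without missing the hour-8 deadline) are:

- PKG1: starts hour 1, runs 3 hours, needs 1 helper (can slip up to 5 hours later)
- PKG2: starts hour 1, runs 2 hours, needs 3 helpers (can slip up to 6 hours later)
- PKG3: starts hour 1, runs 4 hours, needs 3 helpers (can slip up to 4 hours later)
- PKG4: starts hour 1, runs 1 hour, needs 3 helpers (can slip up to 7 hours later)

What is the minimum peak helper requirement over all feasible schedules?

Early-start (PKG1@1, PKG2@1, PKG3@1, PKG4@1) gives peak 10: h1:10  h2:7  h3:4  h4:3  h5:0  h6:0  h7:0  h8:0.
Shift PKG3→3, PKG4→7.
Schedule PKG1@1, PKG2@1, PKG3@3, PKG4@7: h1:4  h2:4  h3:4  h4:3  h5:3  h6:3  h7:3  h8:0 — peak 4.

4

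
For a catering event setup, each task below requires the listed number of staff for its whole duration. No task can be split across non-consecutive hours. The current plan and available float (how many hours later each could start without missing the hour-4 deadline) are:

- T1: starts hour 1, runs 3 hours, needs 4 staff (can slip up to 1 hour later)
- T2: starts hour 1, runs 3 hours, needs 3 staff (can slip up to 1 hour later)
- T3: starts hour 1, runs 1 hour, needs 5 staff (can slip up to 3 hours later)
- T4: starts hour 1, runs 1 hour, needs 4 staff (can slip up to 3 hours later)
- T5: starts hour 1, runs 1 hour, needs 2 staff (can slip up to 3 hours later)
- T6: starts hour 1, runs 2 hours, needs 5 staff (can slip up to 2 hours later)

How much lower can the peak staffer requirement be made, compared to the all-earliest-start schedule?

Early-start peak: h1:23  h2:12  h3:7  h4:0 ⇒ 23.
Leveled (T1@1, T2@1, T3@1, T4@2, T5@4, T6@3): h1:12  h2:11  h3:12  h4:7 ⇒ 12.
Reduction 23 − 12 = 11.

11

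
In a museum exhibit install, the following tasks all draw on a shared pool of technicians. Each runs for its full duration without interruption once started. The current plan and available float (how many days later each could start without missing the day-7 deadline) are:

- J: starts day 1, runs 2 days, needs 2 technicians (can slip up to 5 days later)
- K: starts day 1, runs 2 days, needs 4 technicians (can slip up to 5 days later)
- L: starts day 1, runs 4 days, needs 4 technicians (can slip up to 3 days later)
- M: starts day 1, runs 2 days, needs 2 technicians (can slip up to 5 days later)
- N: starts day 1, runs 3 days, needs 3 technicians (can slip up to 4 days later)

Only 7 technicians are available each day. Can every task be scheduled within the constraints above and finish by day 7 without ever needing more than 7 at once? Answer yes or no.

yes

Schedule J@1, K@1, L@3, M@3, N@5: d1:6  d2:6  d3:6  d4:6  d5:7  d6:7  d7:3 — peak 7 ≤ 7.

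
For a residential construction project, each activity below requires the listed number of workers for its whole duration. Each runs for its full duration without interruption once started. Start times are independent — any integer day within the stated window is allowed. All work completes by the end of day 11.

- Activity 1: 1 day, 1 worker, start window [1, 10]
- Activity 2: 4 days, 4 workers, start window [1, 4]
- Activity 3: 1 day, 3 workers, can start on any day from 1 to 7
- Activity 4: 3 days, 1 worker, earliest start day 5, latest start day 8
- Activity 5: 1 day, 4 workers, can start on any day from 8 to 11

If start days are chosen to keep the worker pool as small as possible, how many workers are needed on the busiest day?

Early-start (Activity 1@1, Activity 2@1, Activity 3@1, Activity 4@5, Activity 5@8) gives peak 8: d1:8  d2:4  d3:4  d4:4  d5:1  d6:1  d7:1  d8:4  d9:0  d10:0  d11:0.
Shift Activity 2→2, Activity 4→6, Activity 5→9.
Schedule Activity 1@1, Activity 2@2, Activity 3@1, Activity 4@6, Activity 5@9: d1:4  d2:4  d3:4  d4:4  d5:4  d6:1  d7:1  d8:1  d9:4  d10:0  d11:0 — peak 4.

4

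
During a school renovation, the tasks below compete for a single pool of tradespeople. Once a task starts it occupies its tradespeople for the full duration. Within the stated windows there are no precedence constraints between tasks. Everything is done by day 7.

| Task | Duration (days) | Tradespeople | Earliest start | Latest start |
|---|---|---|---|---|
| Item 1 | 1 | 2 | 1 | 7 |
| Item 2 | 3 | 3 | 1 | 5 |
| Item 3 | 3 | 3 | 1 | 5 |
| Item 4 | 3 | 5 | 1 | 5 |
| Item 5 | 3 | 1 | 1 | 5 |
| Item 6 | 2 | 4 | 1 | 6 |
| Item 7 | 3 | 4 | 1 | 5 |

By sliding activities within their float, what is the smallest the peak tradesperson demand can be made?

Early-start (Item 1@1, Item 2@1, Item 3@1, Item 4@1, Item 5@1, Item 6@1, Item 7@1) gives peak 22: d1:22  d2:20  d3:16  d4:0  d5:0  d6:0  d7:0.
Shift Item 4→4, Item 5→4, Item 6→2, Item 7→4.
Schedule Item 1@1, Item 2@1, Item 3@1, Item 4@4, Item 5@4, Item 6@2, Item 7@4: d1:8  d2:10  d3:10  d4:10  d5:10  d6:10  d7:0 — peak 10.

10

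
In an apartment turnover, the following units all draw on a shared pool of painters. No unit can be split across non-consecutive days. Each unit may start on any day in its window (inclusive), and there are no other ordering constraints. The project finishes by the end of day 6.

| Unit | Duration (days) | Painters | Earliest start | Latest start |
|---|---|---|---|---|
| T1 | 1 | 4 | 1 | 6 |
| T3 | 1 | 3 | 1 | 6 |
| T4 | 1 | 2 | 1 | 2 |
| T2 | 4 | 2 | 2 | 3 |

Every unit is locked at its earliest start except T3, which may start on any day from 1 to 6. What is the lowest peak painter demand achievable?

6

T3@1: d1:9  d2:2  d3:2  d4:2  d5:2  d6:0 → peak 9
T3@2: d1:6  d2:5  d3:2  d4:2  d5:2  d6:0 → peak 6
T3@3: d1:6  d2:2  d3:5  d4:2  d5:2  d6:0 → peak 6
T3@4: d1:6  d2:2  d3:2  d4:5  d5:2  d6:0 → peak 6
T3@5: d1:6  d2:2  d3:2  d4:2  d5:5  d6:0 → peak 6
T3@6: d1:6  d2:2  d3:2  d4:2  d5:2  d6:3 → peak 6
Best is T3@2, peak 6.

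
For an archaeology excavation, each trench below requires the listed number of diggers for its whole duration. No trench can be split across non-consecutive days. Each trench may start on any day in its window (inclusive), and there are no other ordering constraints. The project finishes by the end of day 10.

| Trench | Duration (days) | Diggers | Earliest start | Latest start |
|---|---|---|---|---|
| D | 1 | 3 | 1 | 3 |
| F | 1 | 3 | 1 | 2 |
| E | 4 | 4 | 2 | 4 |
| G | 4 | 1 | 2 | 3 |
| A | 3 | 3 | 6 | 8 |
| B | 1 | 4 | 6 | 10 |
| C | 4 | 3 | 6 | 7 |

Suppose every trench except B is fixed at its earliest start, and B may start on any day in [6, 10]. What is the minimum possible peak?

B@6: d1:6  d2:5  d3:5  d4:5  d5:5  d6:10  d7:6  d8:6  d9:3  d10:0 → peak 10
B@7: d1:6  d2:5  d3:5  d4:5  d5:5  d6:6  d7:10  d8:6  d9:3  d10:0 → peak 10
B@8: d1:6  d2:5  d3:5  d4:5  d5:5  d6:6  d7:6  d8:10  d9:3  d10:0 → peak 10
B@9: d1:6  d2:5  d3:5  d4:5  d5:5  d6:6  d7:6  d8:6  d9:7  d10:0 → peak 7
B@10: d1:6  d2:5  d3:5  d4:5  d5:5  d6:6  d7:6  d8:6  d9:3  d10:4 → peak 6
Best is B@10, peak 6.

6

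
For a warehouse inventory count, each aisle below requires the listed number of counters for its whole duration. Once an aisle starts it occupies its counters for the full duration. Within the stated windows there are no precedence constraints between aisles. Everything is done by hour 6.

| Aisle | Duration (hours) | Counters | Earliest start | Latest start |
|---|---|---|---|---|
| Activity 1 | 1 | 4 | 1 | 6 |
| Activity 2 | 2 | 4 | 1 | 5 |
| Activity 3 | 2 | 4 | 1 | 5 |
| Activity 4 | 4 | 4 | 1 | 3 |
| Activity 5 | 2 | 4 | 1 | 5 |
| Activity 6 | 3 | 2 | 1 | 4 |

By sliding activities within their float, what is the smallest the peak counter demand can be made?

10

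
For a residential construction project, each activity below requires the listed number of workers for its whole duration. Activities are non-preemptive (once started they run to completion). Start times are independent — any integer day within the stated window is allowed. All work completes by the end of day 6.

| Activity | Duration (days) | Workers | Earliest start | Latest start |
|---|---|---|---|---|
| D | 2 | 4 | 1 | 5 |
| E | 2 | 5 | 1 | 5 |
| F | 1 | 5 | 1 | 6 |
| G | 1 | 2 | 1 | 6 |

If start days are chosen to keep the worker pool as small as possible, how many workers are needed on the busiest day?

Early-start (D@1, E@1, F@1, G@1) gives peak 16: d1:16  d2:9  d3:0  d4:0  d5:0  d6:0.
Shift E→3, F→5, G→6.
Schedule D@1, E@3, F@5, G@6: d1:4  d2:4  d3:5  d4:5  d5:5  d6:2 — peak 5.
Total worker-days = 25 over 6 days ⇒ peak ≥ ⌈25/6⌉ = 5, so 5 is optimal.

5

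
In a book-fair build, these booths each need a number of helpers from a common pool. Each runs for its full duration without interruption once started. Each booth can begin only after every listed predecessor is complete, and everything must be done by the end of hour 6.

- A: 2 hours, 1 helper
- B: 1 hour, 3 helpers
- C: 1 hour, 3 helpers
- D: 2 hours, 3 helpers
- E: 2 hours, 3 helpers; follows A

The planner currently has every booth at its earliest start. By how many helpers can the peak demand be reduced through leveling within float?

Early-start peak: h1:10  h2:4  h3:3  h4:3  h5:0  h6:0 ⇒ 10.
Leveled (A@1, B@1, C@2, D@3, E@5): h1:4  h2:4  h3:3  h4:3  h5:3  h6:3 ⇒ 4.
Reduction 10 − 4 = 6.

6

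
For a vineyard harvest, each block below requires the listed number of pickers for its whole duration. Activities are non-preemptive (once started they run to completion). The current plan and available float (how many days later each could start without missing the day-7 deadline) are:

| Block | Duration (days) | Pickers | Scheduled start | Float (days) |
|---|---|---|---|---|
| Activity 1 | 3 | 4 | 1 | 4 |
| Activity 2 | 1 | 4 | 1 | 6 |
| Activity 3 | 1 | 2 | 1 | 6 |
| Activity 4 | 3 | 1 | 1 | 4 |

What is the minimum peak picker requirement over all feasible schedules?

4

Early-start (Activity 1@1, Activity 2@1, Activity 3@1, Activity 4@1) gives peak 11: d1:11  d2:5  d3:5  d4:0  d5:0  d6:0  d7:0.
Shift Activity 2→4, Activity 3→5, Activity 4→5.
Schedule Activity 1@1, Activity 2@4, Activity 3@5, Activity 4@5: d1:4  d2:4  d3:4  d4:4  d5:3  d6:1  d7:1 — peak 4.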